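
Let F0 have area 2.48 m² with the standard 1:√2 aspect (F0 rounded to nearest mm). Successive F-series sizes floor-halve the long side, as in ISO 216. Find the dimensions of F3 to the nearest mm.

Let F0's short side be w mm. w · w√2 = 2.48 m² = 2,480,000 mm², so w ≈ 1324.2 mm and w√2 ≈ 1872.8 mm → F0 = 1324 × 1873 mm.
F1: ⌊1873/2⌋ × 1324 = 936 × 1324 mm
F2: ⌊1324/2⌋ × 936 = 662 × 936 mm
F3: ⌊936/2⌋ × 662 = 468 × 662 mm

468 × 662 mm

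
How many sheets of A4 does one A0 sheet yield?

A0 = 841 × 1189 mm; A4 = 210 × 297 mm.
Each halving step doubles the count; 4 steps from A0 to A4.
2^4 = 16.

16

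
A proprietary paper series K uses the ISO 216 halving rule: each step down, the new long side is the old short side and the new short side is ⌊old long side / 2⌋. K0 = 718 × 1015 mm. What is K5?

K1: ⌊1015/2⌋ × 718 = 507 × 718 mm
K2: ⌊718/2⌋ × 507 = 359 × 507 mm
K3: ⌊507/2⌋ × 359 = 253 × 359 mm
K4: ⌊359/2⌋ × 253 = 179 × 253 mm
K5: ⌊253/2⌋ × 179 = 126 × 179 mm

126 × 179 mm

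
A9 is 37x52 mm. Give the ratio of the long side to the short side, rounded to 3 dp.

52 / 37 = 1.405
ISO 216 targets √2 ≈ 1.414; the -0.009 deviation is from mm rounding.

1.405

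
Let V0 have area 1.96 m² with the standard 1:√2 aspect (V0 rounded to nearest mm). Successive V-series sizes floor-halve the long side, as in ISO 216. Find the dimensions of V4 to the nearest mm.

Let V0's short side be w mm. w · w√2 = 1.96 m² = 1,960,000 mm², so w ≈ 1177.3 mm and w√2 ≈ 1664.9 mm → V0 = 1177 × 1665 mm.
V1: ⌊1665/2⌋ × 1177 = 832 × 1177 mm
V2: ⌊1177/2⌋ × 832 = 588 × 832 mm
V3: ⌊832/2⌋ × 588 = 416 × 588 mm
V4: ⌊588/2⌋ × 416 = 294 × 416 mm

294 × 416 mm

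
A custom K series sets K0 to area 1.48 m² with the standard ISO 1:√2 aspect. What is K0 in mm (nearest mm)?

Let the short side be w mm. Then w · w√2 = 1.48 m² = 1,480,000 mm².
w² = 1,480,000/√2, so w ≈ 1023.0 mm; long side = w√2 ≈ 1446.7 mm.

1023 × 1447 mm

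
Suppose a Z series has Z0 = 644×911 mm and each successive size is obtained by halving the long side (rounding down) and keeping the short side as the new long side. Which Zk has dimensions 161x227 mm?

Z0: 644 × 911 mm
Z1: 455 × 644 mm
Z2: 322 × 455 mm
Z3: 227 × 322 mm
Z4: 161 × 227 mm
Z5: 113 × 161 mm
→ matches Z4.

Z4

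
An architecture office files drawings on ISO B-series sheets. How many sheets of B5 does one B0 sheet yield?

B0 = 1000 × 1414 mm; B5 = 176 × 250 mm.
Each halving step doubles the count; 5 steps from B0 to B5.
2^5 = 32.

32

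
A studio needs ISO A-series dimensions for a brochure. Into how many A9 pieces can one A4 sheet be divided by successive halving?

32

A4 = 210 × 297 mm; A9 = 37 × 52 mm.
Each halving step doubles the count; 5 steps from A4 to A9.
2^5 = 32.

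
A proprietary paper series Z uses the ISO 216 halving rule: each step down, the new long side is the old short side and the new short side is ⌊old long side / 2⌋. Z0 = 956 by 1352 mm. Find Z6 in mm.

Z1: ⌊1352/2⌋ × 956 = 676 × 956 mm
Z2: ⌊956/2⌋ × 676 = 478 × 676 mm
Z3: ⌊676/2⌋ × 478 = 338 × 478 mm
Z4: ⌊478/2⌋ × 338 = 239 × 338 mm
Z5: ⌊338/2⌋ × 239 = 169 × 239 mm
Z6: ⌊239/2⌋ × 169 = 119 × 169 mm

119 × 169 mm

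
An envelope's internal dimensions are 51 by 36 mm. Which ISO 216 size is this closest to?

A9 (37 × 52 mm)

Aspect ratio 51/36 ≈ 1.417 — close to the ISO √2 ≈ 1.414.
In the A-series (A0 area = 1 m²): A9 = 37 × 52 mm.
Off by 2 mm total — nearest standard size.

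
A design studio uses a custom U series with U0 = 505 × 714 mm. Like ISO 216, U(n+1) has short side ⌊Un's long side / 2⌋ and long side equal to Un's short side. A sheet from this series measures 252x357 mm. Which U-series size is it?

U2

U0: 505 × 714 mm
U1: 357 × 505 mm
U2: 252 × 357 mm
U3: 178 × 252 mm
→ matches U2.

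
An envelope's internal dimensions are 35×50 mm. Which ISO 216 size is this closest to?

A9 (37 × 52 mm)

Aspect ratio 50/35 ≈ 1.429 — close to the ISO √2 ≈ 1.414.
In the A-series (A0 area = 1 m²): A9 = 37 × 52 mm.
Off by 4 mm total — nearest standard size.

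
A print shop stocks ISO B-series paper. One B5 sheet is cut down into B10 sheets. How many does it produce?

Each ISO step halves the sheet: 1 × B5 → 2 × B6 → 4 × B7 → 8 × B8 → …
From B5 to B10 is 5 halving steps: 2^5 = 32.

32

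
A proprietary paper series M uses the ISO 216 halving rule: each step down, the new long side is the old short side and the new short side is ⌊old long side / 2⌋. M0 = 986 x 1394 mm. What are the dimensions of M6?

M1: ⌊1394/2⌋ × 986 = 697 × 986 mm
M2: ⌊986/2⌋ × 697 = 493 × 697 mm
M3: ⌊697/2⌋ × 493 = 348 × 493 mm
M4: ⌊493/2⌋ × 348 = 246 × 348 mm
M5: ⌊348/2⌋ × 246 = 174 × 246 mm
M6: ⌊246/2⌋ × 174 = 123 × 174 mm

123 × 174 mm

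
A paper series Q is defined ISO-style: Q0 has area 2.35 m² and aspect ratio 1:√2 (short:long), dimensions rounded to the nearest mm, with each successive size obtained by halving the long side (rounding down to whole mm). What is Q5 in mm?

Let Q0's short side be w mm. w · w√2 = 2.35 m² = 2,350,000 mm², so w ≈ 1289.1 mm and w√2 ≈ 1823.0 mm → Q0 = 1289 × 1823 mm.
Q1: ⌊1823/2⌋ × 1289 = 911 × 1289 mm
Q2: ⌊1289/2⌋ × 911 = 644 × 911 mm
Q3: ⌊911/2⌋ × 644 = 455 × 644 mm
Q4: ⌊644/2⌋ × 455 = 322 × 455 mm
Q5: ⌊455/2⌋ × 322 = 227 × 322 mm

227 × 322 mm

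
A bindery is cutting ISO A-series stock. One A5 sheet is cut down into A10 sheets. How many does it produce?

Each ISO step halves the sheet: 1 × A5 → 2 × A6 → 4 × A7 → 8 × A8 → …
From A5 to A10 is 5 halving steps: 2^5 = 32.

32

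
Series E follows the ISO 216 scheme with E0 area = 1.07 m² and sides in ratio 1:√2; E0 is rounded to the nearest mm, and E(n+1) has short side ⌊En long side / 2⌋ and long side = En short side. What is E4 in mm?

217 × 307 mm

Let E0's short side be w mm. w · w√2 = 1.07 m² = 1,070,000 mm², so w ≈ 869.8 mm and w√2 ≈ 1230.1 mm → E0 = 870 × 1230 mm.
E1: ⌊1230/2⌋ × 870 = 615 × 870 mm
E2: ⌊870/2⌋ × 615 = 435 × 615 mm
E3: ⌊615/2⌋ × 435 = 307 × 435 mm
E4: ⌊435/2⌋ × 307 = 217 × 307 mm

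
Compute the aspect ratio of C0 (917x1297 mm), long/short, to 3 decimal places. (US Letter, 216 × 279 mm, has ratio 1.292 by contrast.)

1297 / 917 = 1.414
Matches √2 ≈ 1.414 — the ISO 216 defining ratio.

1.414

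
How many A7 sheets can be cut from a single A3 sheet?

16

Each ISO step halves the sheet: 1 × A3 → 2 × A4 → 4 × A5 → 8 × A6 → …
From A3 to A7 is 4 halving steps: 2^4 = 16.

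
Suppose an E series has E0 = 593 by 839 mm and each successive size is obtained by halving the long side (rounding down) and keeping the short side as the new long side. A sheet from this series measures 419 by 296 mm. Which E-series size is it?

E0: 593 × 839 mm
E1: 419 × 593 mm
E2: 296 × 419 mm
E3: 209 × 296 mm
→ matches E2.

E2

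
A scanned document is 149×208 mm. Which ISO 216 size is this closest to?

Aspect ratio 208/149 ≈ 1.396 (ISO target is √2 ≈ 1.414).
In the A-series (A0 area = 1 m²): A5 = 148 × 210 mm.
Off by 3 mm total — nearest standard size.

A5 (148 × 210 mm)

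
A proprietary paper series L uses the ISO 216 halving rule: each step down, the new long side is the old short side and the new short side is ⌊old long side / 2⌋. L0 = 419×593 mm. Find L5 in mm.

74 × 104 mm

L1: ⌊593/2⌋ × 419 = 296 × 419 mm
L2: ⌊419/2⌋ × 296 = 209 × 296 mm
L3: ⌊296/2⌋ × 209 = 148 × 209 mm
L4: ⌊209/2⌋ × 148 = 104 × 148 mm
L5: ⌊148/2⌋ × 104 = 74 × 104 mm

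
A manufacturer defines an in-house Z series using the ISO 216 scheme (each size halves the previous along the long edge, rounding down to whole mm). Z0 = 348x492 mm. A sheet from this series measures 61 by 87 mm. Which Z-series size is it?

Z0: 348 × 492 mm
Z1: 246 × 348 mm
Z2: 174 × 246 mm
Z3: 123 × 174 mm
Z4: 87 × 123 mm
Z5: 61 × 87 mm
Z6: 43 × 61 mm
→ matches Z5.

Z5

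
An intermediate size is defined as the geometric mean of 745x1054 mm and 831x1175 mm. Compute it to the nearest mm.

787 × 1113 mm

Short side: √(745 · 831) = √619095 ≈ 786.8 → 787 mm
Long side: √(1054 · 1175) = √1238450 ≈ 1112.9 → 1113 mm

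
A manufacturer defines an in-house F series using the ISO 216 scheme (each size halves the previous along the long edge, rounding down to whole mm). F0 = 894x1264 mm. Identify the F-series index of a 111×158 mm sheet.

F6

F0: 894 × 1264 mm
F1: 632 × 894 mm
F2: 447 × 632 mm
F3: 316 × 447 mm
F4: 223 × 316 mm
F5: 158 × 223 mm
F6: 111 × 158 mm
F7: 79 × 111 mm
→ matches F6.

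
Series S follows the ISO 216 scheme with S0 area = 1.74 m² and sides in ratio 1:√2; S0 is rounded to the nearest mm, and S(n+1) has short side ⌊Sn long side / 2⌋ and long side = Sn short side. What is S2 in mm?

554 × 784 mm

Let S0's short side be w mm. w · w√2 = 1.74 m² = 1,740,000 mm², so w ≈ 1109.2 mm and w√2 ≈ 1568.7 mm → S0 = 1109 × 1569 mm.
S1: ⌊1569/2⌋ × 1109 = 784 × 1109 mm
S2: ⌊1109/2⌋ × 784 = 554 × 784 mm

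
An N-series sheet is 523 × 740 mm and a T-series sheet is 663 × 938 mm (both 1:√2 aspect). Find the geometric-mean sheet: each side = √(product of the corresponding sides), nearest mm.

Short side: √(523 · 663) = √346749 ≈ 588.9 → 589 mm
Long side: √(740 · 938) = √694120 ≈ 833.1 → 833 mm

589 × 833 mm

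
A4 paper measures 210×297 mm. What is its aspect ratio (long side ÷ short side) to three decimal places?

297 / 210 = 1.414
Matches √2 ≈ 1.414 — the ISO 216 defining ratio.

1.414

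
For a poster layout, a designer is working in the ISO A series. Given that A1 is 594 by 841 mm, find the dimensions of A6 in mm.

105 × 148 mm

A2: ⌊841/2⌋ × 594 = 420 × 594 mm
A3: ⌊594/2⌋ × 420 = 297 × 420 mm
A4: ⌊420/2⌋ × 297 = 210 × 297 mm
A5: ⌊297/2⌋ × 210 = 148 × 210 mm
A6: ⌊210/2⌋ × 148 = 105 × 148 mm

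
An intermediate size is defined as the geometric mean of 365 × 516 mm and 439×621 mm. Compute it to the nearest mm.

400 × 566 mm

Short side: √(365 · 439) = √160235 ≈ 400.3 → 400 mm
Long side: √(516 · 621) = √320436 ≈ 566.1 → 566 mm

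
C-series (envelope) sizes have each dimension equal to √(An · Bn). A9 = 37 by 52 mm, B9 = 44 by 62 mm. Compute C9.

Short side: √(37 · 44) = √1628 ≈ 40.3 → 40 mm
Long side: √(52 · 62) = √3224 ≈ 56.8 → 57 mm

40 × 57 mm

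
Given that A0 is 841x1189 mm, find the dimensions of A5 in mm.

A1: ⌊1189/2⌋ × 841 = 594 × 841 mm
A2: ⌊841/2⌋ × 594 = 420 × 594 mm
A3: ⌊594/2⌋ × 420 = 297 × 420 mm
A4: ⌊420/2⌋ × 297 = 210 × 297 mm
A5: ⌊297/2⌋ × 210 = 148 × 210 mm

148 × 210 mm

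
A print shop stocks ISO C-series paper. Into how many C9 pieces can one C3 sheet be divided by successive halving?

C3 = 324 × 458 mm; C9 = 40 × 57 mm.
Each halving step doubles the count; 6 steps from C3 to C9.
2^6 = 64.

64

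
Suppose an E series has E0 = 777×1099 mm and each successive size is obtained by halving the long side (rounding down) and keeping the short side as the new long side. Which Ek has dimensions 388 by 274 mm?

E0: 777 × 1099 mm
E1: 549 × 777 mm
E2: 388 × 549 mm
E3: 274 × 388 mm
E4: 194 × 274 mm
→ matches E3.

E3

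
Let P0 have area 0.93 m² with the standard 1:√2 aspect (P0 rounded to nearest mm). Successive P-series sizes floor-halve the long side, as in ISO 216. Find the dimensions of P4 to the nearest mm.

202 × 286 mm

Let P0's short side be w mm. w · w√2 = 0.93 m² = 930,000 mm², so w ≈ 810.9 mm and w√2 ≈ 1146.8 mm → P0 = 811 × 1147 mm.
P1: ⌊1147/2⌋ × 811 = 573 × 811 mm
P2: ⌊811/2⌋ × 573 = 405 × 573 mm
P3: ⌊573/2⌋ × 405 = 286 × 405 mm
P4: ⌊405/2⌋ × 286 = 202 × 286 mm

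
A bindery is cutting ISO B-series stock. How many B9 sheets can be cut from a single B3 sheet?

Each ISO step halves the sheet: 1 × B3 → 2 × B4 → 4 × B5 → 8 × B6 → …
From B3 to B9 is 6 halving steps: 2^6 = 64.

64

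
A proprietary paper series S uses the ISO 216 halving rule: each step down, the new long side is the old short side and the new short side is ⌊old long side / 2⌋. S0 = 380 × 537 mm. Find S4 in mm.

95 × 134 mm

S1: ⌊537/2⌋ × 380 = 268 × 380 mm
S2: ⌊380/2⌋ × 268 = 190 × 268 mm
S3: ⌊268/2⌋ × 190 = 134 × 190 mm
S4: ⌊190/2⌋ × 134 = 95 × 134 mm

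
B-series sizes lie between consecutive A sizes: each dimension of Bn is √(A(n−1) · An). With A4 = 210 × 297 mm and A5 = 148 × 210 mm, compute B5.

Short side: √(210 · 148) = √31080 ≈ 176.3 → 176 mm
Long side: √(297 · 210) = √62370 ≈ 249.7 → 250 mm

176 × 250 mm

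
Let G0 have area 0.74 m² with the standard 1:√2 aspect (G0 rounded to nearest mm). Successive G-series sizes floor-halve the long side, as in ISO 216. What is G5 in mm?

Let G0's short side be w mm. w · w√2 = 0.74 m² = 740,000 mm², so w ≈ 723.4 mm and w√2 ≈ 1023.0 mm → G0 = 723 × 1023 mm.
G1: ⌊1023/2⌋ × 723 = 511 × 723 mm
G2: ⌊723/2⌋ × 511 = 361 × 511 mm
G3: ⌊511/2⌋ × 361 = 255 × 361 mm
G4: ⌊361/2⌋ × 255 = 180 × 255 mm
G5: ⌊255/2⌋ × 180 = 127 × 180 mm

127 × 180 mm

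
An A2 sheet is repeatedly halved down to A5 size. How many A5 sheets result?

A2 = 420 × 594 mm; A5 = 148 × 210 mm.
Each halving step doubles the count; 3 steps from A2 to A5.
2^3 = 8.

8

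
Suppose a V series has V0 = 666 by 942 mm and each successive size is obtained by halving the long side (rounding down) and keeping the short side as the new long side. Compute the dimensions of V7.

V1 = 471 × 666 mm (from V0 by 1 halving).
V2: ⌊666/2⌋ × 471 = 333 × 471 mm
V3: ⌊471/2⌋ × 333 = 235 × 333 mm
V4: ⌊333/2⌋ × 235 = 166 × 235 mm
V5: ⌊235/2⌋ × 166 = 117 × 166 mm
V6: ⌊166/2⌋ × 117 = 83 × 117 mm
V7: ⌊117/2⌋ × 83 = 58 × 83 mm

58 × 83 mm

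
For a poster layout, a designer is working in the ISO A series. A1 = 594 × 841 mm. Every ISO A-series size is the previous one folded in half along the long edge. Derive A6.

A2: ⌊841/2⌋ × 594 = 420 × 594 mm
A3: ⌊594/2⌋ × 420 = 297 × 420 mm
A4: ⌊420/2⌋ × 297 = 210 × 297 mm
A5: ⌊297/2⌋ × 210 = 148 × 210 mm
A6: ⌊210/2⌋ × 148 = 105 × 148 mm

105 × 148 mm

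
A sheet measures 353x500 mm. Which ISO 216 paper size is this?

B3 (353 × 500 mm)

Aspect ratio 500/353 ≈ 1.416 — close to the ISO √2 ≈ 1.414.
In the B-series (B0 = 1000 × 1414 mm): B3 = 353 × 500 mm.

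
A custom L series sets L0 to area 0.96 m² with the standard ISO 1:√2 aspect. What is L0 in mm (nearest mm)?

Let the short side be w mm. Then w · w√2 = 0.96 m² = 960,000 mm².
w² = 960,000/√2, so w ≈ 823.9 mm; long side = w√2 ≈ 1165.2 mm.

824 × 1165 mm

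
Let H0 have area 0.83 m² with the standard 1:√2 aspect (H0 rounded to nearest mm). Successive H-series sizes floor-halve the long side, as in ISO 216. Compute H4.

Let H0's short side be w mm. w · w√2 = 0.83 m² = 830,000 mm², so w ≈ 766.1 mm and w√2 ≈ 1083.4 mm → H0 = 766 × 1083 mm.
H1: ⌊1083/2⌋ × 766 = 541 × 766 mm
H2: ⌊766/2⌋ × 541 = 383 × 541 mm
H3: ⌊541/2⌋ × 383 = 270 × 383 mm
H4: ⌊383/2⌋ × 270 = 191 × 270 mm

191 × 270 mm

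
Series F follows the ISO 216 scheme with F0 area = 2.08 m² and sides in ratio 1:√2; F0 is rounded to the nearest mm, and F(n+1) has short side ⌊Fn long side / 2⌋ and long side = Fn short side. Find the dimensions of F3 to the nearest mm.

428 × 606 mm

Let F0's short side be w mm. w · w√2 = 2.08 m² = 2,080,000 mm², so w ≈ 1212.8 mm and w√2 ≈ 1715.1 mm → F0 = 1213 × 1715 mm.
F1: ⌊1715/2⌋ × 1213 = 857 × 1213 mm
F2: ⌊1213/2⌋ × 857 = 606 × 857 mm
F3: ⌊857/2⌋ × 606 = 428 × 606 mm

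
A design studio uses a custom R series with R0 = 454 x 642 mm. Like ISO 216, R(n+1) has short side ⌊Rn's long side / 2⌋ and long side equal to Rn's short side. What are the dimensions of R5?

R1 = 321 × 454 mm (from R0 by 1 halving).
R2: ⌊454/2⌋ × 321 = 227 × 321 mm
R3: ⌊321/2⌋ × 227 = 160 × 227 mm
R4: ⌊227/2⌋ × 160 = 113 × 160 mm
R5: ⌊160/2⌋ × 113 = 80 × 113 mm

80 × 113 mm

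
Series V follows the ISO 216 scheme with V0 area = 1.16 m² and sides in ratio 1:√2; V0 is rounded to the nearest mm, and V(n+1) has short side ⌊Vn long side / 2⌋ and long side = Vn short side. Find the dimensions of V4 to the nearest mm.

Let V0's short side be w mm. w · w√2 = 1.16 m² = 1,160,000 mm², so w ≈ 905.7 mm and w√2 ≈ 1280.8 mm → V0 = 906 × 1281 mm.
V1: ⌊1281/2⌋ × 906 = 640 × 906 mm
V2: ⌊906/2⌋ × 640 = 453 × 640 mm
V3: ⌊640/2⌋ × 453 = 320 × 453 mm
V4: ⌊453/2⌋ × 320 = 226 × 320 mm

226 × 320 mm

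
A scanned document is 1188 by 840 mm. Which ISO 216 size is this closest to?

A0 (841 × 1189 mm)

Aspect ratio 1188/840 ≈ 1.414 — close to the ISO √2 ≈ 1.414.
In the A-series (A0 area = 1 m²): A0 = 841 × 1189 mm.
Off by 2 mm total — nearest standard size.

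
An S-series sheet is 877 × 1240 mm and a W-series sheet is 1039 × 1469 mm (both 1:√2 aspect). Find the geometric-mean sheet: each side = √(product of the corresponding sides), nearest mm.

955 × 1350 mm

Short side: √(877 · 1039) = √911203 ≈ 954.6 → 955 mm
Long side: √(1240 · 1469) = √1821560 ≈ 1349.7 → 1350 mm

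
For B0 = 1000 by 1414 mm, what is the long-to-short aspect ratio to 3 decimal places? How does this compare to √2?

1414 / 1000 = 1.414
Matches √2 ≈ 1.414 — the ISO 216 defining ratio.

1.414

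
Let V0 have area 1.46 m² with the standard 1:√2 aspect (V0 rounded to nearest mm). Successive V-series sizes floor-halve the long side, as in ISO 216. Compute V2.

508 × 718 mm

Let V0's short side be w mm. w · w√2 = 1.46 m² = 1,460,000 mm², so w ≈ 1016.1 mm and w√2 ≈ 1436.9 mm → V0 = 1016 × 1437 mm.
V1: ⌊1437/2⌋ × 1016 = 718 × 1016 mm
V2: ⌊1016/2⌋ × 718 = 508 × 718 mm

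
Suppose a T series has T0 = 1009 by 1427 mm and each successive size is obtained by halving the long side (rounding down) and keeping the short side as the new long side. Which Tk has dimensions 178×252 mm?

T5

T0: 1009 × 1427 mm
T1: 713 × 1009 mm
T2: 504 × 713 mm
T3: 356 × 504 mm
T4: 252 × 356 mm
T5: 178 × 252 mm
T6: 126 × 178 mm
→ matches T5.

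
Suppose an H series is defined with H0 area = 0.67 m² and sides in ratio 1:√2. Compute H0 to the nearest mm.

688 × 973 mm

Let the short side be w mm. Then w · w√2 = 0.67 m² = 670,000 mm².
w² = 670,000/√2, so w ≈ 688.3 mm; long side = w√2 ≈ 973.4 mm.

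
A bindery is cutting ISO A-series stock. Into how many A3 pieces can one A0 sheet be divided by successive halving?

8

A0 = 841 × 1189 mm; A3 = 297 × 420 mm.
Each halving step doubles the count; 3 steps from A0 to A3.
2^3 = 8.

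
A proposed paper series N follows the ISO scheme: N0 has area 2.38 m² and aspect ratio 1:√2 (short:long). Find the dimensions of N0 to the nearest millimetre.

1297 × 1835 mm

Let the short side be w mm. Then w · w√2 = 2.38 m² = 2,380,000 mm².
w² = 2,380,000/√2, so w ≈ 1297.3 mm; long side = w√2 ≈ 1834.6 mm.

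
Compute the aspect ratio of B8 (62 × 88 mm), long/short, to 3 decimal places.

88 / 62 = 1.419
ISO 216 targets √2 ≈ 1.414; the +0.005 deviation is from mm rounding.

1.419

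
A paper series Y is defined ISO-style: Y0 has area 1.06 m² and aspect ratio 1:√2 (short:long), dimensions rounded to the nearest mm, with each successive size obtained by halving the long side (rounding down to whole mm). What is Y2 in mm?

Let Y0's short side be w mm. w · w√2 = 1.06 m² = 1,060,000 mm², so w ≈ 865.8 mm and w√2 ≈ 1224.4 mm → Y0 = 866 × 1224 mm.
Y1: ⌊1224/2⌋ × 866 = 612 × 866 mm
Y2: ⌊866/2⌋ × 612 = 433 × 612 mm

433 × 612 mm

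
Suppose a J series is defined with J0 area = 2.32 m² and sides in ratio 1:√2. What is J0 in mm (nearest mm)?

Let the short side be w mm. Then w · w√2 = 2.32 m² = 2,320,000 mm².
w² = 2,320,000/√2, so w ≈ 1280.8 mm; long side = w√2 ≈ 1811.3 mm.

1281 × 1811 mm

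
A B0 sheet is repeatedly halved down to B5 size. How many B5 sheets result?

B0 = 1000 × 1414 mm; B5 = 176 × 250 mm.
Each halving step doubles the count; 5 steps from B0 to B5.
2^5 = 32.

32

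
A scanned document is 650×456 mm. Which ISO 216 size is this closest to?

C2 (458 × 648 mm)

Aspect ratio 650/456 ≈ 1.425 — close to the ISO √2 ≈ 1.414.
In the C-series (envelope sizes, between A and B): C2 = 458 × 648 mm.
Off by 4 mm total — nearest standard size.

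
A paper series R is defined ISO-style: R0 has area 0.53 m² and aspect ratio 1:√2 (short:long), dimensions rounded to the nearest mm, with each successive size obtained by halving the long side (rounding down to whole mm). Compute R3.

Let R0's short side be w mm. w · w√2 = 0.53 m² = 530,000 mm², so w ≈ 612.2 mm and w√2 ≈ 865.8 mm → R0 = 612 × 866 mm.
R1: ⌊866/2⌋ × 612 = 433 × 612 mm
R2: ⌊612/2⌋ × 433 = 306 × 433 mm
R3: ⌊433/2⌋ × 306 = 216 × 306 mm

216 × 306 mm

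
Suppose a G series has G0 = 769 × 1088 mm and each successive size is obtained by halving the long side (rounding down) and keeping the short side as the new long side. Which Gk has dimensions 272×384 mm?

G3

G0: 769 × 1088 mm
G1: 544 × 769 mm
G2: 384 × 544 mm
G3: 272 × 384 mm
G4: 192 × 272 mm
→ matches G3.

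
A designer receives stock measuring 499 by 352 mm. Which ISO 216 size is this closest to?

B3 (353 × 500 mm)

Aspect ratio 499/352 ≈ 1.418 — close to the ISO √2 ≈ 1.414.
In the B-series (B0 = 1000 × 1414 mm): B3 = 353 × 500 mm.
Off by 2 mm total — nearest standard size.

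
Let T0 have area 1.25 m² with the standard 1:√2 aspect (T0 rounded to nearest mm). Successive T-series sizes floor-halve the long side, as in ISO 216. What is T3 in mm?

332 × 470 mm

Let T0's short side be w mm. w · w√2 = 1.25 m² = 1,250,000 mm², so w ≈ 940.2 mm and w√2 ≈ 1329.6 mm → T0 = 940 × 1330 mm.
T1: ⌊1330/2⌋ × 940 = 665 × 940 mm
T2: ⌊940/2⌋ × 665 = 470 × 665 mm
T3: ⌊665/2⌋ × 470 = 332 × 470 mm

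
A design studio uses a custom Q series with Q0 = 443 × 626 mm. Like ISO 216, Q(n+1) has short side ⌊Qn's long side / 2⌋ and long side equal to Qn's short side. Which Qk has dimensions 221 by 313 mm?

Q0: 443 × 626 mm
Q1: 313 × 443 mm
Q2: 221 × 313 mm
Q3: 156 × 221 mm
→ matches Q2.

Q2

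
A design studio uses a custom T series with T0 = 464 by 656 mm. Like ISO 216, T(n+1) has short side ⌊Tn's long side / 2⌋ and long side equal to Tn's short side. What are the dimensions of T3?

164 × 232 mm

T1: ⌊656/2⌋ × 464 = 328 × 464 mm
T2: ⌊464/2⌋ × 328 = 232 × 328 mm
T3: ⌊328/2⌋ × 232 = 164 × 232 mm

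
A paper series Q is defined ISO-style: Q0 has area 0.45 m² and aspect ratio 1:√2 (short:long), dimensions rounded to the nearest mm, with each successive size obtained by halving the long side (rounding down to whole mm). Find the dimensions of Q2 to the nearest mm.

282 × 399 mm

Let Q0's short side be w mm. w · w√2 = 0.45 m² = 450,000 mm², so w ≈ 564.1 mm and w√2 ≈ 797.7 mm → Q0 = 564 × 798 mm.
Q1: ⌊798/2⌋ × 564 = 399 × 564 mm
Q2: ⌊564/2⌋ × 399 = 282 × 399 mm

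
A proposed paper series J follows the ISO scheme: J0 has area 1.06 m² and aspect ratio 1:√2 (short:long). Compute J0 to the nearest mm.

866 × 1224 mm

Let the short side be w mm. Then w · w√2 = 1.06 m² = 1,060,000 mm².
w² = 1,060,000/√2, so w ≈ 865.8 mm; long side = w√2 ≈ 1224.4 mm.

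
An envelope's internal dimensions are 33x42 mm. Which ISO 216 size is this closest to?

B10 (31 × 44 mm)

Aspect ratio 42/33 ≈ 1.273 (ISO target is √2 ≈ 1.414).
In the B-series (B0 = 1000 × 1414 mm): B10 = 31 × 44 mm.
Off by 4 mm total — nearest standard size.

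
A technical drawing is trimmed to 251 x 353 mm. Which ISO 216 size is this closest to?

Aspect ratio 353/251 ≈ 1.406 — close to the ISO √2 ≈ 1.414.
In the B-series (B0 = 1000 × 1414 mm): B4 = 250 × 353 mm.
Off by 1 mm total — nearest standard size.

B4 (250 × 353 mm)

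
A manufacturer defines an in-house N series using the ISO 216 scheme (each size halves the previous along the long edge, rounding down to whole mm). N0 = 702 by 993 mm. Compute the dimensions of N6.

N1 = 496 × 702 mm (from N0 by 1 halving).
N2: ⌊702/2⌋ × 496 = 351 × 496 mm
N3: ⌊496/2⌋ × 351 = 248 × 351 mm
N4: ⌊351/2⌋ × 248 = 175 × 248 mm
N5: ⌊248/2⌋ × 175 = 124 × 175 mm
N6: ⌊175/2⌋ × 124 = 87 × 124 mm

87 × 124 mm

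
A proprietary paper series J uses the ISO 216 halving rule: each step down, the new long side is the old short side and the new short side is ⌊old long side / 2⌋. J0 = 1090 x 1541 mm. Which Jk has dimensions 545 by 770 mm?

J0: 1090 × 1541 mm
J1: 770 × 1090 mm
J2: 545 × 770 mm
J3: 385 × 545 mm
→ matches J2.

J2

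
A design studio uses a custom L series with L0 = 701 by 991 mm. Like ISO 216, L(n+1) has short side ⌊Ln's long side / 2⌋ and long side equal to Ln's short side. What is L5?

L1 = 495 × 701 mm (from L0 by 1 halving).
L2: ⌊701/2⌋ × 495 = 350 × 495 mm
L3: ⌊495/2⌋ × 350 = 247 × 350 mm
L4: ⌊350/2⌋ × 247 = 175 × 247 mm
L5: ⌊247/2⌋ × 175 = 123 × 175 mm

123 × 175 mm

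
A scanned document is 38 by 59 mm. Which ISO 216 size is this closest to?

Aspect ratio 59/38 ≈ 1.553 (ISO target is √2 ≈ 1.414).
In the C-series (envelope sizes, between A and B): C9 = 40 × 57 mm.
Off by 4 mm total — nearest standard size.

C9 (40 × 57 mm)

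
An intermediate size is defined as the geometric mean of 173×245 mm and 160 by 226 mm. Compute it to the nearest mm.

Short side: √(173 · 160) = √27680 ≈ 166.4 → 166 mm
Long side: √(245 · 226) = √55370 ≈ 235.3 → 235 mm

166 × 235 mm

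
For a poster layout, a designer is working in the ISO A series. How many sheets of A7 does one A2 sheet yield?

A2 = 420 × 594 mm; A7 = 74 × 105 mm.
Each halving step doubles the count; 5 steps from A2 to A7.
2^5 = 32.

32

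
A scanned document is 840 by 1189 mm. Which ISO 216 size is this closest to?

A0 (841 × 1189 mm)

Aspect ratio 1189/840 ≈ 1.415 — close to the ISO √2 ≈ 1.414.
In the A-series (A0 area = 1 m²): A0 = 841 × 1189 mm.
Off by 1 mm total — nearest standard size.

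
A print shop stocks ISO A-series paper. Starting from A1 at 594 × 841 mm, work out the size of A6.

105 × 148 mm

A2: ⌊841/2⌋ × 594 = 420 × 594 mm
A3: ⌊594/2⌋ × 420 = 297 × 420 mm
A4: ⌊420/2⌋ × 297 = 210 × 297 mm
A5: ⌊297/2⌋ × 210 = 148 × 210 mm
A6: ⌊210/2⌋ × 148 = 105 × 148 mm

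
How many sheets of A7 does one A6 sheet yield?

2

Each ISO step halves the sheet: 1 × A6 → 2 × A7
From A6 to A7 is 1 halving step: 2^1 = 2.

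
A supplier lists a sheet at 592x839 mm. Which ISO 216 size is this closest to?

Aspect ratio 839/592 ≈ 1.417 — close to the ISO √2 ≈ 1.414.
In the A-series (A0 area = 1 m²): A1 = 594 × 841 mm.
Off by 4 mm total — nearest standard size.

A1 (594 × 841 mm)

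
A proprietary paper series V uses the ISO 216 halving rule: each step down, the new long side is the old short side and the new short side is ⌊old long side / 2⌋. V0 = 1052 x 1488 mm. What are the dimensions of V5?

V1: ⌊1488/2⌋ × 1052 = 744 × 1052 mm
V2: ⌊1052/2⌋ × 744 = 526 × 744 mm
V3: ⌊744/2⌋ × 526 = 372 × 526 mm
V4: ⌊526/2⌋ × 372 = 263 × 372 mm
V5: ⌊372/2⌋ × 263 = 186 × 263 mm

186 × 263 mm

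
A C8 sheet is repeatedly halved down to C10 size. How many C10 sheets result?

4

Each ISO step halves the sheet: 1 × C8 → 2 × C9 → 4 × C10
From C8 to C10 is 2 halving steps: 2^2 = 4.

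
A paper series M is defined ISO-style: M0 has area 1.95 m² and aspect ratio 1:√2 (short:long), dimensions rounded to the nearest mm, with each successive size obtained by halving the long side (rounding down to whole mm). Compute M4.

Let M0's short side be w mm. w · w√2 = 1.95 m² = 1,950,000 mm², so w ≈ 1174.2 mm and w√2 ≈ 1660.6 mm → M0 = 1174 × 1661 mm.
M1: ⌊1661/2⌋ × 1174 = 830 × 1174 mm
M2: ⌊1174/2⌋ × 830 = 587 × 830 mm
M3: ⌊830/2⌋ × 587 = 415 × 587 mm
M4: ⌊587/2⌋ × 415 = 293 × 415 mm

293 × 415 mm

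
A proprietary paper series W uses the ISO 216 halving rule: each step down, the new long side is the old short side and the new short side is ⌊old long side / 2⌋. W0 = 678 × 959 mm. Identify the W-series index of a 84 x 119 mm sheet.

W6

W0: 678 × 959 mm
W1: 479 × 678 mm
W2: 339 × 479 mm
W3: 239 × 339 mm
W4: 169 × 239 mm
W5: 119 × 169 mm
W6: 84 × 119 mm
W7: 59 × 84 mm
→ matches W6.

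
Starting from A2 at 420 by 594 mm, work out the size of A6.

A3: ⌊594/2⌋ × 420 = 297 × 420 mm
A4: ⌊420/2⌋ × 297 = 210 × 297 mm
A5: ⌊297/2⌋ × 210 = 148 × 210 mm
A6: ⌊210/2⌋ × 148 = 105 × 148 mm

105 × 148 mm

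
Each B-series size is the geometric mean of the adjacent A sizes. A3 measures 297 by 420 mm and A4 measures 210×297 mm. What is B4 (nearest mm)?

Short side: √(297 · 210) = √62370 ≈ 249.7 → 250 mm
Long side: √(420 · 297) = √124740 ≈ 353.2 → 353 mm

250 × 353 mm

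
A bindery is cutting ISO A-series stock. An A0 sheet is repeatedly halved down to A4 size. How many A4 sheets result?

Each ISO step halves the sheet: 1 × A0 → 2 × A1 → 4 × A2 → 8 × A3 → …
From A0 to A4 is 4 halving steps: 2^4 = 16.

16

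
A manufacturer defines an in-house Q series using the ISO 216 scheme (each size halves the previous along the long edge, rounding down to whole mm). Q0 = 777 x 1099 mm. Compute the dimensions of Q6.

97 × 137 mm

Q1 = 549 × 777 mm (from Q0 by 1 halving).
Q2: ⌊777/2⌋ × 549 = 388 × 549 mm
Q3: ⌊549/2⌋ × 388 = 274 × 388 mm
Q4: ⌊388/2⌋ × 274 = 194 × 274 mm
Q5: ⌊274/2⌋ × 194 = 137 × 194 mm
Q6: ⌊194/2⌋ × 137 = 97 × 137 mm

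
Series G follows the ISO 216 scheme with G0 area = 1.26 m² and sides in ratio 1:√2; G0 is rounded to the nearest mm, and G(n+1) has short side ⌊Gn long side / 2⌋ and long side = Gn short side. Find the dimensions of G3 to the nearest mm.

333 × 472 mm

Let G0's short side be w mm. w · w√2 = 1.26 m² = 1,260,000 mm², so w ≈ 943.9 mm and w√2 ≈ 1334.9 mm → G0 = 944 × 1335 mm.
G1: ⌊1335/2⌋ × 944 = 667 × 944 mm
G2: ⌊944/2⌋ × 667 = 472 × 667 mm
G3: ⌊667/2⌋ × 472 = 333 × 472 mm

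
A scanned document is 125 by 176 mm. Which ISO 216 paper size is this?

B6 (125 × 176 mm)

Aspect ratio 176/125 ≈ 1.408 — close to the ISO √2 ≈ 1.414.
In the B-series (B0 = 1000 × 1414 mm): B6 = 125 × 176 mm.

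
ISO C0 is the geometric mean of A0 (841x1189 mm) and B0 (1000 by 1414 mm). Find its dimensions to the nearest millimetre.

Short: √(841 · 1000) = √841000 ≈ 917.1 mm.
Long: √(1189 · 1414) = √1681246 ≈ 1296.6 mm.

917 × 1297 mm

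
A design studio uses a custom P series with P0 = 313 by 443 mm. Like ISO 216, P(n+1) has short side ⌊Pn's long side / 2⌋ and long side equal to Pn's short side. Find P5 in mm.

55 × 78 mm

P1: ⌊443/2⌋ × 313 = 221 × 313 mm
P2: ⌊313/2⌋ × 221 = 156 × 221 mm
P3: ⌊221/2⌋ × 156 = 110 × 156 mm
P4: ⌊156/2⌋ × 110 = 78 × 110 mm
P5: ⌊110/2⌋ × 78 = 55 × 78 mm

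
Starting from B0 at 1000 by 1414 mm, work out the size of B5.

176 × 250 mm

B1: ⌊1414/2⌋ × 1000 = 707 × 1000 mm
B2: ⌊1000/2⌋ × 707 = 500 × 707 mm
B3: ⌊707/2⌋ × 500 = 353 × 500 mm
B4: ⌊500/2⌋ × 353 = 250 × 353 mm
B5: ⌊353/2⌋ × 250 = 176 × 250 mm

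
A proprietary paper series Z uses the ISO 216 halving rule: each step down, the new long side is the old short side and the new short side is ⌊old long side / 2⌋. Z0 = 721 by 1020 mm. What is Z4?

Z1: ⌊1020/2⌋ × 721 = 510 × 721 mm
Z2: ⌊721/2⌋ × 510 = 360 × 510 mm
Z3: ⌊510/2⌋ × 360 = 255 × 360 mm
Z4: ⌊360/2⌋ × 255 = 180 × 255 mm

180 × 255 mm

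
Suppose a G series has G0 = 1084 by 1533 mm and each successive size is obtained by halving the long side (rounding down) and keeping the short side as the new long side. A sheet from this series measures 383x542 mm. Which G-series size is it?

G0: 1084 × 1533 mm
G1: 766 × 1084 mm
G2: 542 × 766 mm
G3: 383 × 542 mm
G4: 271 × 383 mm
→ matches G3.

G3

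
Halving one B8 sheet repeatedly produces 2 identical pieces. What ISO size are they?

2 = 2^1, so 1 halving step.
B8 → B9 → … → B9 after 1 step.

B9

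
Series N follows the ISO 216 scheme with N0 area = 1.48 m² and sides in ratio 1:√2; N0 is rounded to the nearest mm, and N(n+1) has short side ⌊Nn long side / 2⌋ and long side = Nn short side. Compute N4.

Let N0's short side be w mm. w · w√2 = 1.48 m² = 1,480,000 mm², so w ≈ 1023.0 mm and w√2 ≈ 1446.7 mm → N0 = 1023 × 1447 mm.
N1: ⌊1447/2⌋ × 1023 = 723 × 1023 mm
N2: ⌊1023/2⌋ × 723 = 511 × 723 mm
N3: ⌊723/2⌋ × 511 = 361 × 511 mm
N4: ⌊511/2⌋ × 361 = 255 × 361 mm

255 × 361 mm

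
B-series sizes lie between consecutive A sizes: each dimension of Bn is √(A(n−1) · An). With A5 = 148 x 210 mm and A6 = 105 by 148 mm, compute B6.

Short side: √(148 · 105) = √15540 ≈ 124.7 → 125 mm
Long side: √(210 · 148) = √31080 ≈ 176.3 → 176 mm

125 × 176 mm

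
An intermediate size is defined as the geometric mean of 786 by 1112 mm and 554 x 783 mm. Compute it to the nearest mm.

660 × 933 mm

Short side: √(786 · 554) = √435444 ≈ 659.9 → 660 mm
Long side: √(1112 · 783) = √870696 ≈ 933.1 → 933 mm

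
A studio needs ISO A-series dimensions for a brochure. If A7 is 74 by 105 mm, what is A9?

A8: ⌊105/2⌋ × 74 = 52 × 74 mm
A9: ⌊74/2⌋ × 52 = 37 × 52 mm

37 × 52 mm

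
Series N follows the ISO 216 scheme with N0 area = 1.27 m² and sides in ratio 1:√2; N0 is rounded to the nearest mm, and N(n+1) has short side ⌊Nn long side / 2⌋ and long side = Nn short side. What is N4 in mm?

237 × 335 mm

Let N0's short side be w mm. w · w√2 = 1.27 m² = 1,270,000 mm², so w ≈ 947.6 mm and w√2 ≈ 1340.2 mm → N0 = 948 × 1340 mm.
N1: ⌊1340/2⌋ × 948 = 670 × 948 mm
N2: ⌊948/2⌋ × 670 = 474 × 670 mm
N3: ⌊670/2⌋ × 474 = 335 × 474 mm
N4: ⌊474/2⌋ × 335 = 237 × 335 mm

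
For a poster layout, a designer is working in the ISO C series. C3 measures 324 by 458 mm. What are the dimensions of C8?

C4: ⌊458/2⌋ × 324 = 229 × 324 mm
C5: ⌊324/2⌋ × 229 = 162 × 229 mm
C6: ⌊229/2⌋ × 162 = 114 × 162 mm
C7: ⌊162/2⌋ × 114 = 81 × 114 mm
C8: ⌊114/2⌋ × 81 = 57 × 81 mm

57 × 81 mm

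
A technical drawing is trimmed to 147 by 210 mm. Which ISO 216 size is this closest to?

A5 (148 × 210 mm)

Aspect ratio 210/147 ≈ 1.429 — close to the ISO √2 ≈ 1.414.
In the A-series (A0 area = 1 m²): A5 = 148 × 210 mm.
Off by 1 mm total — nearest standard size.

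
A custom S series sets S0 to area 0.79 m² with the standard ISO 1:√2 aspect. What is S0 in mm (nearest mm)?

Let the short side be w mm. Then w · w√2 = 0.79 m² = 790,000 mm².
w² = 790,000/√2, so w ≈ 747.4 mm; long side = w√2 ≈ 1057.0 mm.

747 × 1057 mm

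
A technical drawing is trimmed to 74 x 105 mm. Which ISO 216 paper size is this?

A7 (74 × 105 mm)

Aspect ratio 105/74 ≈ 1.419 — close to the ISO √2 ≈ 1.414.
In the A-series (A0 area = 1 m²): A7 = 74 × 105 mm.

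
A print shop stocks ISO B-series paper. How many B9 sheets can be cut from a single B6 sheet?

8

Each ISO step halves the sheet: 1 × B6 → 2 × B7 → 4 × B8 → 8 × B9
From B6 to B9 is 3 halving steps: 2^3 = 8.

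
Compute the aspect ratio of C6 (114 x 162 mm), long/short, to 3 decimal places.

1.421

162 / 114 = 1.421
ISO 216 targets √2 ≈ 1.414; the +0.007 deviation is from mm rounding.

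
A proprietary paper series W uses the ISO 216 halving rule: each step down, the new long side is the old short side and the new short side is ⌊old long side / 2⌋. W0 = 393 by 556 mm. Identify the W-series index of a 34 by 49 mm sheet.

W0: 393 × 556 mm
W1: 278 × 393 mm
W2: 196 × 278 mm
W3: 139 × 196 mm
W4: 98 × 139 mm
W5: 69 × 98 mm
W6: 49 × 69 mm
W7: 34 × 49 mm
W8: 24 × 34 mm
→ matches W7.

W7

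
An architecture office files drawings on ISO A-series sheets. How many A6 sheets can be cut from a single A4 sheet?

4

Each ISO step halves the sheet: 1 × A4 → 2 × A5 → 4 × A6
From A4 to A6 is 2 halving steps: 2^2 = 4.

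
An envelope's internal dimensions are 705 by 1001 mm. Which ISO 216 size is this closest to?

Aspect ratio 1001/705 ≈ 1.420 — close to the ISO √2 ≈ 1.414.
In the B-series (B0 = 1000 × 1414 mm): B1 = 707 × 1000 mm.
Off by 3 mm total — nearest standard size.

B1 (707 × 1000 mm)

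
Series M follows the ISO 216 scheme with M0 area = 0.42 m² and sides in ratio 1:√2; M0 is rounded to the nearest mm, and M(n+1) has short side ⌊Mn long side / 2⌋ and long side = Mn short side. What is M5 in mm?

96 × 136 mm

Let M0's short side be w mm. w · w√2 = 0.42 m² = 420,000 mm², so w ≈ 545.0 mm and w√2 ≈ 770.7 mm → M0 = 545 × 771 mm.
M1: ⌊771/2⌋ × 545 = 385 × 545 mm
M2: ⌊545/2⌋ × 385 = 272 × 385 mm
M3: ⌊385/2⌋ × 272 = 192 × 272 mm
M4: ⌊272/2⌋ × 192 = 136 × 192 mm
M5: ⌊192/2⌋ × 136 = 96 × 136 mm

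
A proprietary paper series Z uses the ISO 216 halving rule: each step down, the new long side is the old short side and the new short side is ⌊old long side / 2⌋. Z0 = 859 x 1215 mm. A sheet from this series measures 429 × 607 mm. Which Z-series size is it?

Z2

Z0: 859 × 1215 mm
Z1: 607 × 859 mm
Z2: 429 × 607 mm
Z3: 303 × 429 mm
→ matches Z2.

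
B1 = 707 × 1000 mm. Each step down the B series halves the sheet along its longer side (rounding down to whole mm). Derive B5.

176 × 250 mm

B2: ⌊1000/2⌋ × 707 = 500 × 707 mm
B3: ⌊707/2⌋ × 500 = 353 × 500 mm
B4: ⌊500/2⌋ × 353 = 250 × 353 mm
B5: ⌊353/2⌋ × 250 = 176 × 250 mm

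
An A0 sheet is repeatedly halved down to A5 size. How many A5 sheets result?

32

A0 = 841 × 1189 mm; A5 = 148 × 210 mm.
Each halving step doubles the count; 5 steps from A0 to A5.
2^5 = 32.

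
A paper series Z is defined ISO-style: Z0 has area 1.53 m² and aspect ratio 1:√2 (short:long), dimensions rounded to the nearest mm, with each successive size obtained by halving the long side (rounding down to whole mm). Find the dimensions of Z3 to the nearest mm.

Let Z0's short side be w mm. w · w√2 = 1.53 m² = 1,530,000 mm², so w ≈ 1040.1 mm and w√2 ≈ 1471.0 mm → Z0 = 1040 × 1471 mm.
Z1: ⌊1471/2⌋ × 1040 = 735 × 1040 mm
Z2: ⌊1040/2⌋ × 735 = 520 × 735 mm
Z3: ⌊735/2⌋ × 520 = 367 × 520 mm

367 × 520 mm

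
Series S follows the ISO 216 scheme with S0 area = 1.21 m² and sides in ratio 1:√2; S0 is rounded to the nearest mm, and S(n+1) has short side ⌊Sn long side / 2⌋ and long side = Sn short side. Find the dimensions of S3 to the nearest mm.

327 × 462 mm

Let S0's short side be w mm. w · w√2 = 1.21 m² = 1,210,000 mm², so w ≈ 925.0 mm and w√2 ≈ 1308.1 mm → S0 = 925 × 1308 mm.
S1: ⌊1308/2⌋ × 925 = 654 × 925 mm
S2: ⌊925/2⌋ × 654 = 462 × 654 mm
S3: ⌊654/2⌋ × 462 = 327 × 462 mm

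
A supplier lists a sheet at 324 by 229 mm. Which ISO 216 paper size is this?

C4 (229 × 324 mm)

Aspect ratio 324/229 ≈ 1.415 — close to the ISO √2 ≈ 1.414.
In the C-series (envelope sizes, between A and B): C4 = 229 × 324 mm.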